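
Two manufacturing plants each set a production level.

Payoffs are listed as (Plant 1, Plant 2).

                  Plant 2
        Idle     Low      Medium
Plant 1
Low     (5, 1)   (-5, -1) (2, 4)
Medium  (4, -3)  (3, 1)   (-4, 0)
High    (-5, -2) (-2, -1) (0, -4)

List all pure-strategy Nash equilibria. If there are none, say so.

The pure Nash equilibria are (Low, Medium), (Medium, Low).

For each strategy profile, look for a profitable unilateral deviation.
(Low, Idle): Plant 2 can switch to Medium (1 → 4). Not NE.
(Low, Low): Plant 1 can switch to Medium (-5 → 3). Not NE.
(Low, Medium): Plant 1 gets 2, best alternative 0; Plant 2 gets 4, best alternative 1. No profitable deviation — NE.
(Medium, Idle): Plant 1 can switch to Low (4 → 5). Not NE.
(Medium, Low): Plant 1 gets 3, best alternative -2; Plant 2 gets 1, best alternative 0. No profitable deviation — NE.
(Medium, Medium): Plant 1 can switch to Low (-4 → 2). Not NE.
(High, Idle): Plant 1 can switch to Low (-5 → 5). Not NE.
(High, Low): Plant 1 can switch to Medium (-2 → 3). Not NE.
(High, Medium): Plant 1 can switch to Low (0 → 2). Not NE.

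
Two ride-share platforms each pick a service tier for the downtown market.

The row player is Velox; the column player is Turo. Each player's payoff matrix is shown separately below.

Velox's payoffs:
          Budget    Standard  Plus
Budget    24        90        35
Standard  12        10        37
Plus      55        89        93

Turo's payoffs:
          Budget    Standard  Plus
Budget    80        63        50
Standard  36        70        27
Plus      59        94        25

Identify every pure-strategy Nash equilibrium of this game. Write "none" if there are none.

This game has no pure Nash equilibrium.

Velox against Budget: payoffs 24, 12, 55 → best response Plus.
Velox against Standard: payoffs 90, 10, 89 → best response Budget.
Velox against Plus: payoffs 35, 37, 93 → best response Plus.
Turo against Budget: payoffs 80, 63, 50 → best response Budget.
Turo against Standard: payoffs 36, 70, 27 → best response Standard.
Turo against Plus: payoffs 59, 94, 25 → best response Standard.
No profile is a mutual best response for all players.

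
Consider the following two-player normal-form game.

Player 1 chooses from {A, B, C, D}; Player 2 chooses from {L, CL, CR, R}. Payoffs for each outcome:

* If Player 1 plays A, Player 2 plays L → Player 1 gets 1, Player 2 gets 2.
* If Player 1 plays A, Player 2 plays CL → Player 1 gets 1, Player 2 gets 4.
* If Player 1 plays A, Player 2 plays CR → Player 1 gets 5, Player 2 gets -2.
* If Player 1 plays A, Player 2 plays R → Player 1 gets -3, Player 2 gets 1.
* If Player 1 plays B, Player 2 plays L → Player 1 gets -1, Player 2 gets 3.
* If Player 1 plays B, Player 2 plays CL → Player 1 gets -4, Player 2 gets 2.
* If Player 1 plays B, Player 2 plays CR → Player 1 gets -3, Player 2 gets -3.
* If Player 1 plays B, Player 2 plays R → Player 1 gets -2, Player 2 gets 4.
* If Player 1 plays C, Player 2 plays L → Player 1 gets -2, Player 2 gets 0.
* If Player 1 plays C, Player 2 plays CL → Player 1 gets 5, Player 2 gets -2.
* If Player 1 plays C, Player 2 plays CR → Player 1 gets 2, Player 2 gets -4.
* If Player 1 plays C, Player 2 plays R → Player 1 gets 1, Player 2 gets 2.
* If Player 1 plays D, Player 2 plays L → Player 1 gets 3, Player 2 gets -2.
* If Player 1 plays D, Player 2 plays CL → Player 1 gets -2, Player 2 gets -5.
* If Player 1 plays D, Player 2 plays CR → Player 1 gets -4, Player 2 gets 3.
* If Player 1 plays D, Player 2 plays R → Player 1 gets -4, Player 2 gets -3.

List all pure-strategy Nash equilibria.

Player 1 against L: payoffs 1, -1, -2, 3 → best response D.
Player 1 against CL: payoffs 1, -4, 5, -2 → best response C.
Player 1 against CR: payoffs 5, -3, 2, -4 → best response A.
Player 1 against R: payoffs -3, -2, 1, -4 → best response C.
Player 2 against A: payoffs 2, 4, -2, 1 → best response CL.
Player 2 against B: payoffs 3, 2, -3, 4 → best response R.
Player 2 against C: payoffs 0, -2, -4, 2 → best response R.
Player 2 against D: payoffs -2, -5, 3, -3 → best response CR.
Mutual best responses: (C, R).

The unique pure-strategy Nash equilibrium is (C, R).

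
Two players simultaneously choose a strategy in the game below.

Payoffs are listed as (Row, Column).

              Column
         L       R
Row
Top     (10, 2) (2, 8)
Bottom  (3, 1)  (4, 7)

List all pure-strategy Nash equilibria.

The unique pure-strategy Nash equilibrium is (Bottom, R).

(Top, L): Column can switch to R (2 → 8). Not NE.
(Top, R): Row can switch to Bottom (2 → 4). Not NE.
(Bottom, L): Row can switch to Top (3 → 10). Not NE.
(Bottom, R): Row gets 4, best alternative 2; Column gets 7, best alternative 1. No profitable deviation — NE.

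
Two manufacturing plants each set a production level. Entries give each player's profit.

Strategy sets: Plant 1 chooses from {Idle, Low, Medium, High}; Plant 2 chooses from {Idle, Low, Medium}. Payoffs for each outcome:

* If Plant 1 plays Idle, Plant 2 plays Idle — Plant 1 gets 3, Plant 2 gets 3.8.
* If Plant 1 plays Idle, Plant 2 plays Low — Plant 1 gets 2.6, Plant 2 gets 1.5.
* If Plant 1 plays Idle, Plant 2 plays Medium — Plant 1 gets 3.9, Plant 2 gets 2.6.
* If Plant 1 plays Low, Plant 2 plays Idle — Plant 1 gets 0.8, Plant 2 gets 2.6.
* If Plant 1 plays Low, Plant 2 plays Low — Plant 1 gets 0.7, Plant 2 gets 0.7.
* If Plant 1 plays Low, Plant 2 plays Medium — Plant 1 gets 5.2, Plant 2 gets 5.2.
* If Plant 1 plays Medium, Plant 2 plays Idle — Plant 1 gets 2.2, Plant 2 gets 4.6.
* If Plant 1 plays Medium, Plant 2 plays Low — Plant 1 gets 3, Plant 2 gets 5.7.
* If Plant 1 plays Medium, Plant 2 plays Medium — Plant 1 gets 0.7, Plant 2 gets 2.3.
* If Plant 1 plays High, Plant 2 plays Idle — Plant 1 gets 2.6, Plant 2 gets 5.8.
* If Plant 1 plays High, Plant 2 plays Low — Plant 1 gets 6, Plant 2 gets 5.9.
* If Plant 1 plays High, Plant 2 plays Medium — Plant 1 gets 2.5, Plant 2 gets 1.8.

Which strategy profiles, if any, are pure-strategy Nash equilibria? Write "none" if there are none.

Pure-strategy Nash equilibria: (Idle, Idle) and (Low, Medium) and (High, Low)

(Idle, Idle): Plant 1 gets 3, best alternative 2.6; Plant 2 gets 3.8, best alternative 2.6. No profitable deviation — NE.
(Idle, Low): Plant 1 can switch to Medium (2.6 → 3). Not NE.
(Idle, Medium): Plant 1 can switch to Low (3.9 → 5.2). Not NE.
(Low, Idle): Plant 1 can switch to Idle (0.8 → 3). Not NE.
(Low, Low): Plant 1 can switch to Idle (0.7 → 2.6). Not NE.
(Low, Medium): Plant 1 gets 5.2, best alternative 3.9; Plant 2 gets 5.2, best alternative 2.6. No profitable deviation — NE.
(Medium, Idle): Plant 1 can switch to Idle (2.2 → 3). Not NE.
(Medium, Low): Plant 1 can switch to High (3 → 6). Not NE.
(High, Low): Plant 1 gets 6, best alternative 3; Plant 2 gets 5.9, best alternative 5.8. No profitable deviation — NE.
(The remaining 3 profiles each have a profitable deviation by the same check.)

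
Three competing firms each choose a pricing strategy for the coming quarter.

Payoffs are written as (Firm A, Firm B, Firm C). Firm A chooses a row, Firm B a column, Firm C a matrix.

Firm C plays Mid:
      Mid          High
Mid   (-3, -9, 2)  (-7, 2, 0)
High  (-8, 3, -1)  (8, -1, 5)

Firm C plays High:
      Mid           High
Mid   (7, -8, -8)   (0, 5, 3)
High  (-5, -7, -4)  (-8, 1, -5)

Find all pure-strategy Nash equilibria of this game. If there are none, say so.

(Mid, High, High)

Firm A against (Mid, Mid): payoffs -3, -8 → best response Mid.
Firm A against (Mid, High): payoffs 7, -5 → best response Mid.
Firm A against (High, Mid): payoffs -7, 8 → best response High.
Firm A against (High, High): payoffs 0, -8 → best response Mid.
Firm B against (Mid, Mid): payoffs -9, 2 → best response High.
Firm B against (Mid, High): payoffs -8, 5 → best response High.
Firm B against (High, Mid): payoffs 3, -1 → best response Mid.
Firm B against (High, High): payoffs -7, 1 → best response High.
Firm C against (Mid, Mid): payoffs 2, -8 → best response Mid.
Firm C against (Mid, High): payoffs 0, 3 → best response High.
Firm C against (High, Mid): payoffs -1, -4 → best response Mid.
Firm C against (High, High): payoffs 5, -5 → best response Mid.
Mutual best responses: (Mid, High, High).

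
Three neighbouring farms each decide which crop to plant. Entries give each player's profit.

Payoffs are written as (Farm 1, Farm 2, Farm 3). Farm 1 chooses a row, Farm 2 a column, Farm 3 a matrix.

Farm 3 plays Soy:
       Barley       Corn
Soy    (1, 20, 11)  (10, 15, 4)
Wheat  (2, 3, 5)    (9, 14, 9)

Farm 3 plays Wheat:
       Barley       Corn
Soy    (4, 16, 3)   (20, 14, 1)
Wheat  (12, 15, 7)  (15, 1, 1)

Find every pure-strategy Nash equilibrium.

(Wheat, Barley, Wheat)

Farm 1 against (Barley, Soy): payoffs 1, 2 → best response Wheat.
Farm 1 against (Barley, Wheat): payoffs 4, 12 → best response Wheat.
Farm 1 against (Corn, Soy): payoffs 10, 9 → best response Soy.
Farm 1 against (Corn, Wheat): payoffs 20, 15 → best response Soy.
Farm 2 against (Soy, Soy): payoffs 20, 15 → best response Barley.
Farm 2 against (Soy, Wheat): payoffs 16, 14 → best response Barley.
Farm 2 against (Wheat, Soy): payoffs 3, 14 → best response Corn.
Farm 2 against (Wheat, Wheat): payoffs 15, 1 → best response Barley.
Farm 3 against (Soy, Barley): payoffs 11, 3 → best response Soy.
Farm 3 against (Soy, Corn): payoffs 4, 1 → best response Soy.
Farm 3 against (Wheat, Barley): payoffs 5, 7 → best response Wheat.
Farm 3 against (Wheat, Corn): payoffs 9, 1 → best response Soy.
Mutual best responses: (Wheat, Barley, Wheat).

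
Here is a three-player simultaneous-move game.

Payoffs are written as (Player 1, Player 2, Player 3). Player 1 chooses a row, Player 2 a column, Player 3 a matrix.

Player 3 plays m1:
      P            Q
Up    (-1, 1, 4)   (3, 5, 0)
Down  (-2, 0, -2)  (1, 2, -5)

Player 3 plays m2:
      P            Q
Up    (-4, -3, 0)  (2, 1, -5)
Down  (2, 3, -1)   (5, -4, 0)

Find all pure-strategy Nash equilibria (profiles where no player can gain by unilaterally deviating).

(Up, Q, m1) and (Down, P, m2)

For each player, find the best response to each opponent profile; mutual best responses are the pure NE.
Player 1 against (P, m1): payoffs -1, -2 → best response Up.
Player 1 against (P, m2): payoffs -4, 2 → best response Down.
Player 1 against (Q, m1): payoffs 3, 1 → best response Up.
Player 1 against (Q, m2): payoffs 2, 5 → best response Down.
Player 2 against (Up, m1): payoffs 1, 5 → best response Q.
Player 2 against (Up, m2): payoffs -3, 1 → best response Q.
Player 2 against (Down, m1): payoffs 0, 2 → best response Q.
Player 2 against (Down, m2): payoffs 3, -4 → best response P.
Player 3 against (Up, P): payoffs 4, 0 → best response m1.
Player 3 against (Up, Q): payoffs 0, -5 → best response m1.
Player 3 against (Down, P): payoffs -2, -1 → best response m2.
Player 3 against (Down, Q): payoffs -5, 0 → best response m2.
Mutual best responses: (Up, Q, m1); (Down, P, m2).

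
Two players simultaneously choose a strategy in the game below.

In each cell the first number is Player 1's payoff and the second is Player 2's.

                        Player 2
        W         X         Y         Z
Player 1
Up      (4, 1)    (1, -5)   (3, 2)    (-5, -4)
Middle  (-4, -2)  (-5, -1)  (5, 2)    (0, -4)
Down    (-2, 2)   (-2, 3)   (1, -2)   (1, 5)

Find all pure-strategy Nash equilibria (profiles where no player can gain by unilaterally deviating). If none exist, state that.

Player 1 against W: payoffs 4, -4, -2 → best response Up.
Player 1 against X: payoffs 1, -5, -2 → best response Up.
Player 1 against Y: payoffs 3, 5, 1 → best response Middle.
Player 1 against Z: payoffs -5, 0, 1 → best response Down.
Player 2 against Up: payoffs 1, -5, 2, -4 → best response Y.
Player 2 against Middle: payoffs -2, -1, 2, -4 → best response Y.
Player 2 against Down: payoffs 2, 3, -2, 5 → best response Z.
Mutual best responses: (Middle, Y); (Down, Z).

The pure Nash equilibria are (Middle, Y); (Down, Z).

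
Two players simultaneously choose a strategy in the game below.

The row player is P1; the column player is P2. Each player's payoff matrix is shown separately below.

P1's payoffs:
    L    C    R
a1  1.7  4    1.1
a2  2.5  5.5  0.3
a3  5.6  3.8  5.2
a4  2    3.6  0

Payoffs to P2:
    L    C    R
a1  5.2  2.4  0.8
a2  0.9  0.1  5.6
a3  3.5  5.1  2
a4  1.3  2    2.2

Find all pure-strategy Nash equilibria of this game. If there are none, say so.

This game has no pure Nash equilibrium.

(a1, L): P1 can switch to a2 (1.7 → 2.5). Not NE.
(a1, C): P1 can switch to a2 (4 → 5.5). Not NE.
(a1, R): P1 can switch to a3 (1.1 → 5.2). Not NE.
(a2, L): P1 can switch to a3 (2.5 → 5.6). Not NE.
(a2, C): P2 can switch to L (0.1 → 0.9). Not NE.
(a2, R): P1 can switch to a1 (0.3 → 1.1). Not NE.
(a3, L): P2 can switch to C (3.5 → 5.1). Not NE.
(a3, C): P1 can switch to a1 (3.8 → 4). Not NE.
(The remaining 4 profiles each have a profitable deviation by the same check.)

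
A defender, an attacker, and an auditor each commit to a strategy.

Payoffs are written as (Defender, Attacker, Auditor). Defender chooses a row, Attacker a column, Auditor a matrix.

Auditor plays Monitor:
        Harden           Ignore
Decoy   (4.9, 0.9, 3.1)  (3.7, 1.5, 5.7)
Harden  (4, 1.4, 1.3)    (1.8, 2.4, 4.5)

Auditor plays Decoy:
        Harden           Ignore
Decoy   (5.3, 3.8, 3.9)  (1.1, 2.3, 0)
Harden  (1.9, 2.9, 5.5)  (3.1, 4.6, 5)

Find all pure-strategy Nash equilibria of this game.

(Decoy, Harden, Monitor): Attacker can switch to Ignore (0.9 → 1.5). Not NE.
(Decoy, Harden, Decoy): Defender gets 5.3, best alternative 1.9; Attacker gets 3.8, best alternative 2.3; Auditor gets 3.9, best alternative 3.1. No profitable deviation — NE.
(Decoy, Ignore, Monitor): Defender gets 3.7, best alternative 1.8; Attacker gets 1.5, best alternative 0.9; Auditor gets 5.7, best alternative 0. No profitable deviation — NE.
(Decoy, Ignore, Decoy): Defender can switch to Harden (1.1 → 3.1). Not NE.
(Harden, Harden, Monitor): Defender can switch to Decoy (4 → 4.9). Not NE.
(Harden, Harden, Decoy): Defender can switch to Decoy (1.9 → 5.3). Not NE.
(Harden, Ignore, Monitor): Defender can switch to Decoy (1.8 → 3.7). Not NE.
(Harden, Ignore, Decoy): Defender gets 3.1, best alternative 1.1; Attacker gets 4.6, best alternative 2.9; Auditor gets 5, best alternative 4.5. No profitable deviation — NE.

(Decoy, Harden, Decoy), (Decoy, Ignore, Monitor), (Harden, Ignore, Decoy)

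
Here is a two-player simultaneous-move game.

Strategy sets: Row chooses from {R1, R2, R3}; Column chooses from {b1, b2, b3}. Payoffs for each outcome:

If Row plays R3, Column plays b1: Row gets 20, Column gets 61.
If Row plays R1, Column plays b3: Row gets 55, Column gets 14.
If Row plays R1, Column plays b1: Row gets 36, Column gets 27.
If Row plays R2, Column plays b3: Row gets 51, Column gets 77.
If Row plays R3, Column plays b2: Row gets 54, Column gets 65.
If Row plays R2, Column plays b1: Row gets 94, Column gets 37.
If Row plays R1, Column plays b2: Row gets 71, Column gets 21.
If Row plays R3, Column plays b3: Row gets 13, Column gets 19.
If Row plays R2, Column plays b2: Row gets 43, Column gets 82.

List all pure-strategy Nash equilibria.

(R1, b1): Row can switch to R2 (36 → 94). Not NE.
(R1, b2): Column can switch to b1 (21 → 27). Not NE.
(R1, b3): Column can switch to b1 (14 → 27). Not NE.
(R2, b1): Column can switch to b2 (37 → 82). Not NE.
(R2, b2): Row can switch to R1 (43 → 71). Not NE.
(R2, b3): Row can switch to R1 (51 → 55). Not NE.
(R3, b1): Row can switch to R1 (20 → 36). Not NE.
(R3, b2): Row can switch to R1 (54 → 71). Not NE.
(R3, b3): Row can switch to R1 (13 → 55). Not NE.

No pure-strategy Nash equilibrium.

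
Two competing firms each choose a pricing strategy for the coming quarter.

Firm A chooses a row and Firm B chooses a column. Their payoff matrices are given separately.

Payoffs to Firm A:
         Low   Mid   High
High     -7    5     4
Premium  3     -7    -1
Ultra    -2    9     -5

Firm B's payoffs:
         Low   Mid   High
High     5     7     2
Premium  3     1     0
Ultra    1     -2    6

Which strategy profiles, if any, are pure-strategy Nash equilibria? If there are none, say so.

Firm A against Low: payoffs -7, 3, -2 → best response Premium.
Firm A against Mid: payoffs 5, -7, 9 → best response Ultra.
Firm A against High: payoffs 4, -1, -5 → best response High.
Firm B against High: payoffs 5, 7, 2 → best response Mid.
Firm B against Premium: payoffs 3, 1, 0 → best response Low.
Firm B against Ultra: payoffs 1, -2, 6 → best response High.
Mutual best responses: (Premium, Low).

Pure NE: (Premium, Low)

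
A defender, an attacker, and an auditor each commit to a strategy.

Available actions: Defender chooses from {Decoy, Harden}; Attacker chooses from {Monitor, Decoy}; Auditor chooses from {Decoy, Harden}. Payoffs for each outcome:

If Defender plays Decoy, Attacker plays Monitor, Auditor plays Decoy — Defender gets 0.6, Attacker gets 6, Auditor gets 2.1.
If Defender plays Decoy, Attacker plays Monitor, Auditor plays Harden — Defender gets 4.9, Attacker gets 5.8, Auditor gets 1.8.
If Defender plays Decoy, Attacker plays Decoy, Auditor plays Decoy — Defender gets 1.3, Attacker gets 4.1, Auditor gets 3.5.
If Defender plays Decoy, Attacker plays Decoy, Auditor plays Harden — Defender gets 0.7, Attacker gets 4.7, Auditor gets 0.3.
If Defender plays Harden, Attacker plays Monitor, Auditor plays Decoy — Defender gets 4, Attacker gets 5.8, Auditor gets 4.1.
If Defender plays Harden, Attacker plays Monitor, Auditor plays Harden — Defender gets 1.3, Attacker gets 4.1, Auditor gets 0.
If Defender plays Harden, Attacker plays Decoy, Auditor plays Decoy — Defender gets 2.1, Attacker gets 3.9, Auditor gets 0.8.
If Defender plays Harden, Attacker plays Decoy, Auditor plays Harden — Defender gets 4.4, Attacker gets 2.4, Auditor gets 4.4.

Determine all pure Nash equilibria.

(Decoy, Monitor, Decoy): Defender can switch to Harden (0.6 → 4). Not NE.
(Decoy, Monitor, Harden): Auditor can switch to Decoy (1.8 → 2.1). Not NE.
(Decoy, Decoy, Decoy): Defender can switch to Harden (1.3 → 2.1). Not NE.
(Decoy, Decoy, Harden): Defender can switch to Harden (0.7 → 4.4). Not NE.
(Harden, Monitor, Decoy): Defender gets 4, best alternative 0.6; Attacker gets 5.8, best alternative 3.9; Auditor gets 4.1, best alternative 0. No profitable deviation — NE.
(Harden, Monitor, Harden): Defender can switch to Decoy (1.3 → 4.9). Not NE.
(Harden, Decoy, Decoy): Attacker can switch to Monitor (3.9 → 5.8). Not NE.
(Harden, Decoy, Harden): Attacker can switch to Monitor (2.4 → 4.1). Not NE.

The unique pure-strategy Nash equilibrium is (Harden, Monitor, Decoy).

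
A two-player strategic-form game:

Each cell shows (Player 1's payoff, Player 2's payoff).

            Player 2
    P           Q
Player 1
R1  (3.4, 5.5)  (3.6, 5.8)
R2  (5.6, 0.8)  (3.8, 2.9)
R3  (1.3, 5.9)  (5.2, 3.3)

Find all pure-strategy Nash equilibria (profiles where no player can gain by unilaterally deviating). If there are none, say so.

(R1, P): Player 1 can switch to R2 (3.4 → 5.6). Not NE.
(R1, Q): Player 1 can switch to R2 (3.6 → 3.8). Not NE.
(R2, P): Player 2 can switch to Q (0.8 → 2.9). Not NE.
(R2, Q): Player 1 can switch to R3 (3.8 → 5.2). Not NE.
(R3, P): Player 1 can switch to R1 (1.3 → 3.4). Not NE.
(R3, Q): Player 2 can switch to P (3.3 → 5.9). Not NE.

There is no pure-strategy Nash equilibrium.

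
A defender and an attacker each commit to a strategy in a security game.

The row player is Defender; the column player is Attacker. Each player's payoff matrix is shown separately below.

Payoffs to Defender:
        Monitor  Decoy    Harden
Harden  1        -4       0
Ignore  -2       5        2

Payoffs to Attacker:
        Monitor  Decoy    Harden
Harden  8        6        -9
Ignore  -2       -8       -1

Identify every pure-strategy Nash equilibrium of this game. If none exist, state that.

Pure-strategy Nash equilibria: (Harden, Monitor) and (Ignore, Harden)

Defender against Monitor: payoffs 1, -2 → best response Harden.
Defender against Decoy: payoffs -4, 5 → best response Ignore.
Defender against Harden: payoffs 0, 2 → best response Ignore.
Attacker against Harden: payoffs 8, 6, -9 → best response Monitor.
Attacker against Ignore: payoffs -2, -8, -1 → best response Harden.
Mutual best responses: (Harden, Monitor); (Ignore, Harden).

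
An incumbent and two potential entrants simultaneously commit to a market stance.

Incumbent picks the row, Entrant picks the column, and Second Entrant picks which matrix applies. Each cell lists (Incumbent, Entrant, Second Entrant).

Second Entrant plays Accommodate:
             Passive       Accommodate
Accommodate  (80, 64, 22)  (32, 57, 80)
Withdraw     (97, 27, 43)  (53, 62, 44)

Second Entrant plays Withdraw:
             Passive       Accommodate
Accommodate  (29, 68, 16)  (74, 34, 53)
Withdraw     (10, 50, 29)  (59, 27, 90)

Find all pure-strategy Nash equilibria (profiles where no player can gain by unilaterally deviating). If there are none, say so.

(Accommodate, Passive, Accommodate): Incumbent can switch to Withdraw (80 → 97). Not NE.
(Accommodate, Passive, Withdraw): Second Entrant can switch to Accommodate (16 → 22). Not NE.
(Accommodate, Accommodate, Accommodate): Incumbent can switch to Withdraw (32 → 53). Not NE.
(Accommodate, Accommodate, Withdraw): Entrant can switch to Passive (34 → 68). Not NE.
(Withdraw, Passive, Accommodate): Entrant can switch to Accommodate (27 → 62). Not NE.
(Withdraw, Passive, Withdraw): Incumbent can switch to Accommodate (10 → 29). Not NE.
(Withdraw, Accommodate, Accommodate): Second Entrant can switch to Withdraw (44 → 90). Not NE.
(Withdraw, Accommodate, Withdraw): Incumbent can switch to Accommodate (59 → 74). Not NE.

No pure-strategy Nash equilibrium.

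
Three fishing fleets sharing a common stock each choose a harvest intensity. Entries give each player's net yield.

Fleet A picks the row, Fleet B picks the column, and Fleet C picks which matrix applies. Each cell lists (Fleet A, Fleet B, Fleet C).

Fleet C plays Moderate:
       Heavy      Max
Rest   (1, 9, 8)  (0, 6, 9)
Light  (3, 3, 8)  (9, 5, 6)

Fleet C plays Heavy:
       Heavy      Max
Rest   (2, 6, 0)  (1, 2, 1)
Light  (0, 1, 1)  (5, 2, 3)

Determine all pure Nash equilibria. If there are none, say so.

(Rest, Heavy, Moderate): Fleet A can switch to Light (1 → 3). Not NE.
(Rest, Heavy, Heavy): Fleet C can switch to Moderate (0 → 8). Not NE.
(Rest, Max, Moderate): Fleet A can switch to Light (0 → 9). Not NE.
(Rest, Max, Heavy): Fleet A can switch to Light (1 → 5). Not NE.
(Light, Heavy, Moderate): Fleet B can switch to Max (3 → 5). Not NE.
(Light, Heavy, Heavy): Fleet A can switch to Rest (0 → 2). Not NE.
(Light, Max, Moderate): Fleet A gets 9, best alternative 0; Fleet B gets 5, best alternative 3; Fleet C gets 6, best alternative 3. No profitable deviation — NE.
(Light, Max, Heavy): Fleet C can switch to Moderate (3 → 6). Not NE.

Pure NE: (Light, Max, Moderate)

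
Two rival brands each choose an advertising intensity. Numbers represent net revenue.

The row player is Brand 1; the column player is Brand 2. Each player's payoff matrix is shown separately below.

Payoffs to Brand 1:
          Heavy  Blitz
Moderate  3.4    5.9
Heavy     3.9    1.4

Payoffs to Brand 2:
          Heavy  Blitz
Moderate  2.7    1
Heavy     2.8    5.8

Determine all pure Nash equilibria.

(Moderate, Heavy): Brand 1 can switch to Heavy (3.4 → 3.9). Not NE.
(Moderate, Blitz): Brand 2 can switch to Heavy (1 → 2.7). Not NE.
(Heavy, Heavy): Brand 2 can switch to Blitz (2.8 → 5.8). Not NE.
(Heavy, Blitz): Brand 1 can switch to Moderate (1.4 → 5.9). Not NE.

none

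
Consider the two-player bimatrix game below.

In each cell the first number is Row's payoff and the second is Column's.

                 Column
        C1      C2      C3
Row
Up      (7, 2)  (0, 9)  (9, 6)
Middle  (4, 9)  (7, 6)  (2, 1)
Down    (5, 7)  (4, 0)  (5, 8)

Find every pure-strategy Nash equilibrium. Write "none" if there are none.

none

Row against C1: payoffs 7, 4, 5 → best response Up.
Row against C2: payoffs 0, 7, 4 → best response Middle.
Row against C3: payoffs 9, 2, 5 → best response Up.
Column against Up: payoffs 2, 9, 6 → best response C2.
Column against Middle: payoffs 9, 6, 1 → best response C1.
Column against Down: payoffs 7, 0, 8 → best response C3.
No profile is a mutual best response for all players.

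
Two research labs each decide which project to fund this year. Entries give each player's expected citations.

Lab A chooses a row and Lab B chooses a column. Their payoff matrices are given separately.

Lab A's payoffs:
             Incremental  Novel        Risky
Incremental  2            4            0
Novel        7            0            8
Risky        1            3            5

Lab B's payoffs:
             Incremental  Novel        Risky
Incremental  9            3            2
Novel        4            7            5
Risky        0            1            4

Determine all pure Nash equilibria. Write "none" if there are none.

No pure-strategy Nash equilibrium.

(Incremental, Incremental): Lab A can switch to Novel (2 → 7). Not NE.
(Incremental, Novel): Lab B can switch to Incremental (3 → 9). Not NE.
(Incremental, Risky): Lab A can switch to Novel (0 → 8). Not NE.
(Novel, Incremental): Lab B can switch to Novel (4 → 7). Not NE.
(Novel, Novel): Lab A can switch to Incremental (0 → 4). Not NE.
(Novel, Risky): Lab B can switch to Novel (5 → 7). Not NE.
(Risky, Incremental): Lab A can switch to Incremental (1 → 2). Not NE.
(Risky, Novel): Lab A can switch to Incremental (3 → 4). Not NE.
(Risky, Risky): Lab A can switch to Novel (5 → 8). Not NE.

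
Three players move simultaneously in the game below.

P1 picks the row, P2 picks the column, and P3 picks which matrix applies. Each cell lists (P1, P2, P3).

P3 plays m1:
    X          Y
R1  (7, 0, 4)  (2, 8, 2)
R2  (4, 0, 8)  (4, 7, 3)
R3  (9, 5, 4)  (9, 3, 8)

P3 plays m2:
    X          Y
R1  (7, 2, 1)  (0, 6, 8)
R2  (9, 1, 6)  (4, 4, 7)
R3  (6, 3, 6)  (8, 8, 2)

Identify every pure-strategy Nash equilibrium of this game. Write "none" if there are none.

For each player, find the best response to each opponent profile; mutual best responses are the pure NE.
P1 against (X, m1): payoffs 7, 4, 9 → best response R3.
P1 against (X, m2): payoffs 7, 9, 6 → best response R2.
P1 against (Y, m1): payoffs 2, 4, 9 → best response R3.
P1 against (Y, m2): payoffs 0, 4, 8 → best response R3.
P2 against (R1, m1): payoffs 0, 8 → best response Y.
P2 against (R1, m2): payoffs 2, 6 → best response Y.
P2 against (R2, m1): payoffs 0, 7 → best response Y.
P2 against (R2, m2): payoffs 1, 4 → best response Y.
P2 against (R3, m1): payoffs 5, 3 → best response X.
P2 against (R3, m2): payoffs 3, 8 → best response Y.
P3 against (R1, X): payoffs 4, 1 → best response m1.
P3 against (R1, Y): payoffs 2, 8 → best response m2.
P3 against (R2, X): payoffs 8, 6 → best response m1.
P3 against (R2, Y): payoffs 3, 7 → best response m2.
P3 against (R3, X): payoffs 4, 6 → best response m2.
P3 against (R3, Y): payoffs 8, 2 → best response m1.
No profile is a mutual best response for all players.

There is no pure-strategy Nash equilibrium.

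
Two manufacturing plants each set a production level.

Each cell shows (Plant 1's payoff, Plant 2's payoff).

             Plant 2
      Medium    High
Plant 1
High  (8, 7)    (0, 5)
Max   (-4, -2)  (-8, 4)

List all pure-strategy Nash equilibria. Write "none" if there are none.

Pure NE: (High, Medium)

Plant 1 against Medium: payoffs 8, -4 → best response High.
Plant 1 against High: payoffs 0, -8 → best response High.
Plant 2 against High: payoffs 7, 5 → best response Medium.
Plant 2 against Max: payoffs -2, 4 → best response High.
Mutual best responses: (High, Medium).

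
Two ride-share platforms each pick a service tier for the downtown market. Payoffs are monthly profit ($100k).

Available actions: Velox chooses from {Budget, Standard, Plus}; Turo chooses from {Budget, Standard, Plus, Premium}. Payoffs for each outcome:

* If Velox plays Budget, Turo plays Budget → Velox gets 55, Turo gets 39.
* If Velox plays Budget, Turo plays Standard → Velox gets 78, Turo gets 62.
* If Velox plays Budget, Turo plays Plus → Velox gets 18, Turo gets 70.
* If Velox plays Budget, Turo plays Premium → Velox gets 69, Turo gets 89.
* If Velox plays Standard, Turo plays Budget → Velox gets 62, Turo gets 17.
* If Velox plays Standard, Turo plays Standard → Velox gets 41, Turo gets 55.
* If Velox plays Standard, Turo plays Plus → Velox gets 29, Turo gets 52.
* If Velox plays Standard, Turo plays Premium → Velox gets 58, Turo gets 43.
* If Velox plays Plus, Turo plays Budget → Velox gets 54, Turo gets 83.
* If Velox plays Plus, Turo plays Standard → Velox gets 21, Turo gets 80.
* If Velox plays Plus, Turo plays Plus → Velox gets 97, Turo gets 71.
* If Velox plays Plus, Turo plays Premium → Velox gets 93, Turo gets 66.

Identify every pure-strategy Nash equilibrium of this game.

none

Velox against Budget: payoffs 55, 62, 54 → best response Standard.
Velox against Standard: payoffs 78, 41, 21 → best response Budget.
Velox against Plus: payoffs 18, 29, 97 → best response Plus.
Velox against Premium: payoffs 69, 58, 93 → best response Plus.
Turo against Budget: payoffs 39, 62, 70, 89 → best response Premium.
Turo against Standard: payoffs 17, 55, 52, 43 → best response Standard.
Turo against Plus: payoffs 83, 80, 71, 66 → best response Budget.
No profile is a mutual best response for all players.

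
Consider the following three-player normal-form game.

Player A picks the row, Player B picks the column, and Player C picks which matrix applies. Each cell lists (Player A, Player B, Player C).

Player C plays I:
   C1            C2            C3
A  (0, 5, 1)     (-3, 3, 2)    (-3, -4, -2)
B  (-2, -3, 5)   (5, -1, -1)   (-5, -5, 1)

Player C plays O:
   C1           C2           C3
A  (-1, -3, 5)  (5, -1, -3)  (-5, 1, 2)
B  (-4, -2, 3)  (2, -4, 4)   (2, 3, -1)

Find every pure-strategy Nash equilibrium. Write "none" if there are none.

Player A against (C1, I): payoffs 0, -2 → best response A.
Player A against (C1, O): payoffs -1, -4 → best response A.
Player A against (C2, I): payoffs -3, 5 → best response B.
Player A against (C2, O): payoffs 5, 2 → best response A.
Player A against (C3, I): payoffs -3, -5 → best response A.
Player A against (C3, O): payoffs -5, 2 → best response B.
Player B against (A, I): payoffs 5, 3, -4 → best response C1.
Player B against (A, O): payoffs -3, -1, 1 → best response C3.
Player B against (B, I): payoffs -3, -1, -5 → best response C2.
Player B against (B, O): payoffs -2, -4, 3 → best response C3.
Player C against (A, C1): payoffs 1, 5 → best response O.
Player C against (A, C2): payoffs 2, -3 → best response I.
Player C against (A, C3): payoffs -2, 2 → best response O.
Player C against (B, C1): payoffs 5, 3 → best response I.
Player C against (B, C2): payoffs -1, 4 → best response O.
Player C against (B, C3): payoffs 1, -1 → best response I.
No profile is a mutual best response for all players.

There is no pure-strategy Nash equilibrium.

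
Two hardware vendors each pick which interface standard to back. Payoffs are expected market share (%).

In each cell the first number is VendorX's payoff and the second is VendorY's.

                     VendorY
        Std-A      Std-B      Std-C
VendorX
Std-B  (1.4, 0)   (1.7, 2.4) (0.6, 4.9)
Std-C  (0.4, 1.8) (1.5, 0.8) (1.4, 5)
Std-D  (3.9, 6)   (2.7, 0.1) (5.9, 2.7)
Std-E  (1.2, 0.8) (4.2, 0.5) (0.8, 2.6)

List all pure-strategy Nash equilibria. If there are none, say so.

Pure NE: (Std-D, Std-A)

VendorX against Std-A: payoffs 1.4, 0.4, 3.9, 1.2 → best response Std-D.
VendorX against Std-B: payoffs 1.7, 1.5, 2.7, 4.2 → best response Std-E.
VendorX against Std-C: payoffs 0.6, 1.4, 5.9, 0.8 → best response Std-D.
VendorY against Std-B: payoffs 0, 2.4, 4.9 → best response Std-C.
VendorY against Std-C: payoffs 1.8, 0.8, 5 → best response Std-C.
VendorY against Std-D: payoffs 6, 0.1, 2.7 → best response Std-A.
VendorY against Std-E: payoffs 0.8, 0.5, 2.6 → best response Std-C.
Mutual best responses: (Std-D, Std-A).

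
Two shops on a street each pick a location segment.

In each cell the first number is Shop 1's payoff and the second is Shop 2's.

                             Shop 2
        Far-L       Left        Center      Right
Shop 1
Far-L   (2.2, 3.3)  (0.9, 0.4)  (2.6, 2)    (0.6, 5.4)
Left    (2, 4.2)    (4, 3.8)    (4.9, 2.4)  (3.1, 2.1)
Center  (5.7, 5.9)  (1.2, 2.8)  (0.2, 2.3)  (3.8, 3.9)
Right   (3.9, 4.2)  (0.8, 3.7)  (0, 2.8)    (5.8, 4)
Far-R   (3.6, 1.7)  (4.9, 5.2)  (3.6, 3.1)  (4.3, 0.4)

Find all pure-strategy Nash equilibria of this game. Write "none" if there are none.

The pure Nash equilibria are (Center, Far-L), (Far-R, Left).

Check each profile: it is a Nash equilibrium iff no player can strictly gain by switching unilaterally.
(Far-L, Far-L): Shop 1 can switch to Center (2.2 → 5.7). Not NE.
(Far-L, Left): Shop 1 can switch to Left (0.9 → 4). Not NE.
(Far-L, Center): Shop 1 can switch to Left (2.6 → 4.9). Not NE.
(Far-L, Right): Shop 1 can switch to Left (0.6 → 3.1). Not NE.
(Left, Far-L): Shop 1 can switch to Far-L (2 → 2.2). Not NE.
(Left, Left): Shop 1 can switch to Far-R (4 → 4.9). Not NE.
(Left, Center): Shop 2 can switch to Far-L (2.4 → 4.2). Not NE.
(Left, Right): Shop 1 can switch to Center (3.1 → 3.8). Not NE.
(Center, Far-L): Shop 1 gets 5.7, best alternative 3.9; Shop 2 gets 5.9, best alternative 3.9. No profitable deviation — NE.
(Far-R, Left): Shop 1 gets 4.9, best alternative 4; Shop 2 gets 5.2, best alternative 3.1. No profitable deviation — NE.
(The remaining 10 profiles each have a profitable deviation by the same check.)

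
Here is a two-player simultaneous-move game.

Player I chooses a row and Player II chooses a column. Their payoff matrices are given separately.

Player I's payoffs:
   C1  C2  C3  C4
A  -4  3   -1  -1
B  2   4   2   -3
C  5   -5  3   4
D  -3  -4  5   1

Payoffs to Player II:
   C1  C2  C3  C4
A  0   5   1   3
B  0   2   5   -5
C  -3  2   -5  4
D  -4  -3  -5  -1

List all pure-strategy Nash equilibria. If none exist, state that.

Mark each player's best response to every combination of opponents' strategies; a profile where every player is best-responding is a pure Nash equilibrium.
Player I against C1: payoffs -4, 2, 5, -3 → best response C.
Player I against C2: payoffs 3, 4, -5, -4 → best response B.
Player I against C3: payoffs -1, 2, 3, 5 → best response D.
Player I against C4: payoffs -1, -3, 4, 1 → best response C.
Player II against A: payoffs 0, 5, 1, 3 → best response C2.
Player II against B: payoffs 0, 2, 5, -5 → best response C3.
Player II against C: payoffs -3, 2, -5, 4 → best response C4.
Player II against D: payoffs -4, -3, -5, -1 → best response C4.
Mutual best responses: (C, C4).

(C, C4)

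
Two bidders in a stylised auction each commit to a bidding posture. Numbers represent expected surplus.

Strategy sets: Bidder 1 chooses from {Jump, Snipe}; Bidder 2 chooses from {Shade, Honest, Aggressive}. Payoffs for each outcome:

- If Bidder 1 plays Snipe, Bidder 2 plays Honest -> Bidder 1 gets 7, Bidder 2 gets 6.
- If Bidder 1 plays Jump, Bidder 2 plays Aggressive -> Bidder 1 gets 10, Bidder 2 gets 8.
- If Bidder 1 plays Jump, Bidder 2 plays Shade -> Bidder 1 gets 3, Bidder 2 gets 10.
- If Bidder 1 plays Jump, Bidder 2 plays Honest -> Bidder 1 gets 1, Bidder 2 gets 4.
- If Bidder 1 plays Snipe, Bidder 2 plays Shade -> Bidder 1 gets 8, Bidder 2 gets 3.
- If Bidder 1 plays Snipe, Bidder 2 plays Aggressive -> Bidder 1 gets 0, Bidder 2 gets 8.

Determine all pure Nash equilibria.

none

For each player, find the best response to each opponent profile; mutual best responses are the pure NE.
Bidder 1 against Shade: payoffs 3, 8 → best response Snipe.
Bidder 1 against Honest: payoffs 1, 7 → best response Snipe.
Bidder 1 against Aggressive: payoffs 10, 0 → best response Jump.
Bidder 2 against Jump: payoffs 10, 4, 8 → best response Shade.
Bidder 2 against Snipe: payoffs 3, 6, 8 → best response Aggressive.
No profile is a mutual best response for all players.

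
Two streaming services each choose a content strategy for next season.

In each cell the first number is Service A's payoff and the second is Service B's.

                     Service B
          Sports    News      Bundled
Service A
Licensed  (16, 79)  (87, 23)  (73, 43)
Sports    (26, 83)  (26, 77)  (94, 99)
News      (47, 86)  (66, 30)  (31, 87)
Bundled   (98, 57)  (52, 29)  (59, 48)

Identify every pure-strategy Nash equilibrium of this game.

Service A against Sports: payoffs 16, 26, 47, 98 → best response Bundled.
Service A against News: payoffs 87, 26, 66, 52 → best response Licensed.
Service A against Bundled: payoffs 73, 94, 31, 59 → best response Sports.
Service B against Licensed: payoffs 79, 23, 43 → best response Sports.
Service B against Sports: payoffs 83, 77, 99 → best response Bundled.
Service B against News: payoffs 86, 30, 87 → best response Bundled.
Service B against Bundled: payoffs 57, 29, 48 → best response Sports.
Mutual best responses: (Sports, Bundled); (Bundled, Sports).

(Sports, Bundled), (Bundled, Sports)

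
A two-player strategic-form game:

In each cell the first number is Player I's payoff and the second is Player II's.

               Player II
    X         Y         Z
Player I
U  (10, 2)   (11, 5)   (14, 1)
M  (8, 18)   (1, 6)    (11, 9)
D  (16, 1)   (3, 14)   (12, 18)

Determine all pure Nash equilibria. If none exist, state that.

For each strategy profile, look for a profitable unilateral deviation.
(U, X): Player I can switch to D (10 → 16). Not NE.
(U, Y): Player I gets 11, best alternative 3; Player II gets 5, best alternative 2. No profitable deviation — NE.
(U, Z): Player II can switch to X (1 → 2). Not NE.
(M, X): Player I can switch to U (8 → 10). Not NE.
(M, Y): Player I can switch to U (1 → 11). Not NE.
(M, Z): Player I can switch to U (11 → 14). Not NE.
(D, X): Player II can switch to Y (1 → 14). Not NE.
(D, Y): Player I can switch to U (3 → 11). Not NE.
(D, Z): Player I can switch to U (12 → 14). Not NE.

Pure NE: (U, Y)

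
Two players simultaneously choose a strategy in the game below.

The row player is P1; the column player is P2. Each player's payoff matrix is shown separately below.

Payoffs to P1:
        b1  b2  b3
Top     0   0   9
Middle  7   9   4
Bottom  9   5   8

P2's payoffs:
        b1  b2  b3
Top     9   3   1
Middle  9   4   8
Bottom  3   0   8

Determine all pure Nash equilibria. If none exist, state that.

There is no pure-strategy Nash equilibrium.

(Top, b1): P1 can switch to Middle (0 → 7). Not NE.
(Top, b2): P1 can switch to Middle (0 → 9). Not NE.
(Top, b3): P2 can switch to b1 (1 → 9). Not NE.
(Middle, b1): P1 can switch to Bottom (7 → 9). Not NE.
(Middle, b2): P2 can switch to b1 (4 → 9). Not NE.
(Middle, b3): P1 can switch to Top (4 → 9). Not NE.
(Bottom, b1): P2 can switch to b3 (3 → 8). Not NE.
(Bottom, b2): P1 can switch to Middle (5 → 9). Not NE.
(Bottom, b3): P1 can switch to Top (8 → 9). Not NE.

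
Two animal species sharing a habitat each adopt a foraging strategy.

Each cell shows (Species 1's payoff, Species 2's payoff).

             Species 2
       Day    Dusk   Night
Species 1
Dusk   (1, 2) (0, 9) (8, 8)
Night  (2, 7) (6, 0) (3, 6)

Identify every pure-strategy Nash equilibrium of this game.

The unique pure-strategy Nash equilibrium is (Night, Day).

Check each profile: it is a Nash equilibrium iff no player can strictly gain by switching unilaterally.
(Dusk, Day): Species 1 can switch to Night (1 → 2). Not NE.
(Dusk, Dusk): Species 1 can switch to Night (0 → 6). Not NE.
(Dusk, Night): Species 2 can switch to Dusk (8 → 9). Not NE.
(Night, Day): Species 1 gets 2, best alternative 1; Species 2 gets 7, best alternative 6. No profitable deviation — NE.
(Night, Dusk): Species 2 can switch to Day (0 → 7). Not NE.
(Night, Night): Species 1 can switch to Dusk (3 → 8). Not NE.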